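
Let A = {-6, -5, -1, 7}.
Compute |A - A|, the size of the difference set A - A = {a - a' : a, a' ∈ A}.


A - A = {a - a' : a, a' ∈ A}; |A| = 4.
Bounds: 2|A|-1 ≤ |A - A| ≤ |A|² - |A| + 1, i.e. 7 ≤ |A - A| ≤ 13.
Note: 0 ∈ A - A always (from a - a). The set is symmetric: if d ∈ A - A then -d ∈ A - A.
Enumerate nonzero differences d = a - a' with a > a' (then include -d):
Positive differences: {1, 4, 5, 8, 12, 13}
Full difference set: {0} ∪ (positive diffs) ∪ (negative diffs).
|A - A| = 1 + 2·6 = 13 (matches direct enumeration: 13).

|A - A| = 13


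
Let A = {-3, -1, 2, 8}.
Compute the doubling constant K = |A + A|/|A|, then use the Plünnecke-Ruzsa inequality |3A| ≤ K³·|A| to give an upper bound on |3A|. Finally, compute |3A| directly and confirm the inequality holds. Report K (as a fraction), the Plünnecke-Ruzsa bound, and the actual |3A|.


|A| = 4.
Step 1: Compute A + A by enumerating all 16 pairs.
A + A = {-6, -4, -2, -1, 1, 4, 5, 7, 10, 16}, so |A + A| = 10.
Step 2: Doubling constant K = |A + A|/|A| = 10/4 = 10/4 ≈ 2.5000.
Step 3: Plünnecke-Ruzsa gives |3A| ≤ K³·|A| = (2.5000)³ · 4 ≈ 62.5000.
Step 4: Compute 3A = A + A + A directly by enumerating all triples (a,b,c) ∈ A³; |3A| = 19.
Step 5: Check 19 ≤ 62.5000? Yes ✓.

K = 10/4, Plünnecke-Ruzsa bound K³|A| ≈ 62.5000, |3A| = 19, inequality holds.


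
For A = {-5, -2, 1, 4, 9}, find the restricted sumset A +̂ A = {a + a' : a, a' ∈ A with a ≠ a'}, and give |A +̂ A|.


Restricted sumset: A +̂ A = {a + a' : a ∈ A, a' ∈ A, a ≠ a'}.
Equivalently, take A + A and drop any sum 2a that is achievable ONLY as a + a for a ∈ A (i.e. sums representable only with equal summands).
Enumerate pairs (a, a') with a < a' (symmetric, so each unordered pair gives one sum; this covers all a ≠ a'):
  -5 + -2 = -7
  -5 + 1 = -4
  -5 + 4 = -1
  -5 + 9 = 4
  -2 + 1 = -1
  -2 + 4 = 2
  -2 + 9 = 7
  1 + 4 = 5
  1 + 9 = 10
  4 + 9 = 13
Collected distinct sums: {-7, -4, -1, 2, 4, 5, 7, 10, 13}
|A +̂ A| = 9
(Reference bound: |A +̂ A| ≥ 2|A| - 3 for |A| ≥ 2, with |A| = 5 giving ≥ 7.)

|A +̂ A| = 9


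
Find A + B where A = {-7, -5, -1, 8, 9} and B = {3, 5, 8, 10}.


A + B = {a + b : a ∈ A, b ∈ B}.
Enumerate all |A|·|B| = 5·4 = 20 pairs (a, b) and collect distinct sums.
a = -7: -7+3=-4, -7+5=-2, -7+8=1, -7+10=3
a = -5: -5+3=-2, -5+5=0, -5+8=3, -5+10=5
a = -1: -1+3=2, -1+5=4, -1+8=7, -1+10=9
a = 8: 8+3=11, 8+5=13, 8+8=16, 8+10=18
a = 9: 9+3=12, 9+5=14, 9+8=17, 9+10=19
Collecting distinct sums: A + B = {-4, -2, 0, 1, 2, 3, 4, 5, 7, 9, 11, 12, 13, 14, 16, 17, 18, 19}
|A + B| = 18

A + B = {-4, -2, 0, 1, 2, 3, 4, 5, 7, 9, 11, 12, 13, 14, 16, 17, 18, 19}


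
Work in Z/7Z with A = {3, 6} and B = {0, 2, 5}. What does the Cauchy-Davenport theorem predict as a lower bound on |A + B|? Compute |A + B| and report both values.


Cauchy-Davenport: |A + B| ≥ min(p, |A| + |B| - 1) for A, B nonempty in Z/pZ.
|A| = 2, |B| = 3, p = 7.
CD lower bound = min(7, 2 + 3 - 1) = min(7, 4) = 4.
Compute A + B mod 7 directly:
a = 3: 3+0=3, 3+2=5, 3+5=1
a = 6: 6+0=6, 6+2=1, 6+5=4
A + B = {1, 3, 4, 5, 6}, so |A + B| = 5.
Verify: 5 ≥ 4? Yes ✓.

CD lower bound = 4, actual |A + B| = 5.


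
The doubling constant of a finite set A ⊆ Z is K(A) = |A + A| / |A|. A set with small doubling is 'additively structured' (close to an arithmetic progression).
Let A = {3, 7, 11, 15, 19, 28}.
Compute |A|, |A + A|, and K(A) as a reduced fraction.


|A| = 6.
Compute A + A by enumerating all 36 pairs.
A + A = {6, 10, 14, 18, 22, 26, 30, 31, 34, 35, 38, 39, 43, 47, 56}, so |A + A| = 15.
K = |A + A| / |A| = 15/6 = 5/2 ≈ 2.5000.
Reference: AP of size 6 gives K = 11/6 ≈ 1.8333; a fully generic set of size 6 gives K ≈ 3.5000.

|A| = 6, |A + A| = 15, K = 15/6 = 5/2.


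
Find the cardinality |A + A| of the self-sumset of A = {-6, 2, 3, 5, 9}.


A + A = {a + a' : a, a' ∈ A}; |A| = 5.
General bounds: 2|A| - 1 ≤ |A + A| ≤ |A|(|A|+1)/2, i.e. 9 ≤ |A + A| ≤ 15.
Lower bound 2|A|-1 is attained iff A is an arithmetic progression.
Enumerate sums a + a' for a ≤ a' (symmetric, so this suffices):
a = -6: -6+-6=-12, -6+2=-4, -6+3=-3, -6+5=-1, -6+9=3
a = 2: 2+2=4, 2+3=5, 2+5=7, 2+9=11
a = 3: 3+3=6, 3+5=8, 3+9=12
a = 5: 5+5=10, 5+9=14
a = 9: 9+9=18
Distinct sums: {-12, -4, -3, -1, 3, 4, 5, 6, 7, 8, 10, 11, 12, 14, 18}
|A + A| = 15

|A + A| = 15


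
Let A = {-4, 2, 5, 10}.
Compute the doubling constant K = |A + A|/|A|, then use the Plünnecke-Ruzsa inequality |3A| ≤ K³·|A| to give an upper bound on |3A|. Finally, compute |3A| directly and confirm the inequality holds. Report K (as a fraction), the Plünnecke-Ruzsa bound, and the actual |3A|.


|A| = 4.
Step 1: Compute A + A by enumerating all 16 pairs.
A + A = {-8, -2, 1, 4, 6, 7, 10, 12, 15, 20}, so |A + A| = 10.
Step 2: Doubling constant K = |A + A|/|A| = 10/4 = 10/4 ≈ 2.5000.
Step 3: Plünnecke-Ruzsa gives |3A| ≤ K³·|A| = (2.5000)³ · 4 ≈ 62.5000.
Step 4: Compute 3A = A + A + A directly by enumerating all triples (a,b,c) ∈ A³; |3A| = 19.
Step 5: Check 19 ≤ 62.5000? Yes ✓.

K = 10/4, Plünnecke-Ruzsa bound K³|A| ≈ 62.5000, |3A| = 19, inequality holds.


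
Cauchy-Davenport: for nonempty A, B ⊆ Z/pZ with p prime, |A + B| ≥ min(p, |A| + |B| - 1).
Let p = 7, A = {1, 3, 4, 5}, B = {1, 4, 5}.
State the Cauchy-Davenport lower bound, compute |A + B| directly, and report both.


Cauchy-Davenport: |A + B| ≥ min(p, |A| + |B| - 1) for A, B nonempty in Z/pZ.
|A| = 4, |B| = 3, p = 7.
CD lower bound = min(7, 4 + 3 - 1) = min(7, 6) = 6.
Compute A + B mod 7 directly:
a = 1: 1+1=2, 1+4=5, 1+5=6
a = 3: 3+1=4, 3+4=0, 3+5=1
a = 4: 4+1=5, 4+4=1, 4+5=2
a = 5: 5+1=6, 5+4=2, 5+5=3
A + B = {0, 1, 2, 3, 4, 5, 6}, so |A + B| = 7.
Verify: 7 ≥ 6? Yes ✓.

CD lower bound = 6, actual |A + B| = 7.


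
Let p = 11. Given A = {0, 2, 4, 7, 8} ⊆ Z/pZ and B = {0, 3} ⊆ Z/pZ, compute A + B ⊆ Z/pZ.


Work in Z/11Z: reduce every sum a + b modulo 11.
Enumerate all 10 pairs:
a = 0: 0+0=0, 0+3=3
a = 2: 2+0=2, 2+3=5
a = 4: 4+0=4, 4+3=7
a = 7: 7+0=7, 7+3=10
a = 8: 8+0=8, 8+3=0
Distinct residues collected: {0, 2, 3, 4, 5, 7, 8, 10}
|A + B| = 8 (out of 11 total residues).

A + B = {0, 2, 3, 4, 5, 7, 8, 10}


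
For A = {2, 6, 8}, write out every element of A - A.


A - A = {a - a' : a, a' ∈ A}.
Compute a - a' for each ordered pair (a, a'):
a = 2: 2-2=0, 2-6=-4, 2-8=-6
a = 6: 6-2=4, 6-6=0, 6-8=-2
a = 8: 8-2=6, 8-6=2, 8-8=0
Collecting distinct values (and noting 0 appears from a-a):
A - A = {-6, -4, -2, 0, 2, 4, 6}
|A - A| = 7

A - A = {-6, -4, -2, 0, 2, 4, 6}


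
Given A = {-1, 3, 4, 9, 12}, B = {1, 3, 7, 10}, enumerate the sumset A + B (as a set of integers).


A + B = {a + b : a ∈ A, b ∈ B}.
Enumerate all |A|·|B| = 5·4 = 20 pairs (a, b) and collect distinct sums.
a = -1: -1+1=0, -1+3=2, -1+7=6, -1+10=9
a = 3: 3+1=4, 3+3=6, 3+7=10, 3+10=13
a = 4: 4+1=5, 4+3=7, 4+7=11, 4+10=14
a = 9: 9+1=10, 9+3=12, 9+7=16, 9+10=19
a = 12: 12+1=13, 12+3=15, 12+7=19, 12+10=22
Collecting distinct sums: A + B = {0, 2, 4, 5, 6, 7, 9, 10, 11, 12, 13, 14, 15, 16, 19, 22}
|A + B| = 16

A + B = {0, 2, 4, 5, 6, 7, 9, 10, 11, 12, 13, 14, 15, 16, 19, 22}


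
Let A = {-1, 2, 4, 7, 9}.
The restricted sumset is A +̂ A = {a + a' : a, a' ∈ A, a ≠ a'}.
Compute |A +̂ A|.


Restricted sumset: A +̂ A = {a + a' : a ∈ A, a' ∈ A, a ≠ a'}.
Equivalently, take A + A and drop any sum 2a that is achievable ONLY as a + a for a ∈ A (i.e. sums representable only with equal summands).
Enumerate pairs (a, a') with a < a' (symmetric, so each unordered pair gives one sum; this covers all a ≠ a'):
  -1 + 2 = 1
  -1 + 4 = 3
  -1 + 7 = 6
  -1 + 9 = 8
  2 + 4 = 6
  2 + 7 = 9
  2 + 9 = 11
  4 + 7 = 11
  4 + 9 = 13
  7 + 9 = 16
Collected distinct sums: {1, 3, 6, 8, 9, 11, 13, 16}
|A +̂ A| = 8
(Reference bound: |A +̂ A| ≥ 2|A| - 3 for |A| ≥ 2, with |A| = 5 giving ≥ 7.)

|A +̂ A| = 8


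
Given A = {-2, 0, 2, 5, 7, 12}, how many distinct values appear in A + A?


A + A = {a + a' : a, a' ∈ A}; |A| = 6.
General bounds: 2|A| - 1 ≤ |A + A| ≤ |A|(|A|+1)/2, i.e. 11 ≤ |A + A| ≤ 21.
Lower bound 2|A|-1 is attained iff A is an arithmetic progression.
Enumerate sums a + a' for a ≤ a' (symmetric, so this suffices):
a = -2: -2+-2=-4, -2+0=-2, -2+2=0, -2+5=3, -2+7=5, -2+12=10
a = 0: 0+0=0, 0+2=2, 0+5=5, 0+7=7, 0+12=12
a = 2: 2+2=4, 2+5=7, 2+7=9, 2+12=14
a = 5: 5+5=10, 5+7=12, 5+12=17
a = 7: 7+7=14, 7+12=19
a = 12: 12+12=24
Distinct sums: {-4, -2, 0, 2, 3, 4, 5, 7, 9, 10, 12, 14, 17, 19, 24}
|A + A| = 15

|A + A| = 15


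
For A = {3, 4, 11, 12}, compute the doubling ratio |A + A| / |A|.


|A| = 4.
Compute A + A by enumerating all 16 pairs.
A + A = {6, 7, 8, 14, 15, 16, 22, 23, 24}, so |A + A| = 9.
K = |A + A| / |A| = 9/4 (already in lowest terms) ≈ 2.2500.
Reference: AP of size 4 gives K = 7/4 ≈ 1.7500; a fully generic set of size 4 gives K ≈ 2.5000.

|A| = 4, |A + A| = 9, K = 9/4.


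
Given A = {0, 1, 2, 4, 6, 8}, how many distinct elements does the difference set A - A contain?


A - A = {a - a' : a, a' ∈ A}; |A| = 6.
Bounds: 2|A|-1 ≤ |A - A| ≤ |A|² - |A| + 1, i.e. 11 ≤ |A - A| ≤ 31.
Note: 0 ∈ A - A always (from a - a). The set is symmetric: if d ∈ A - A then -d ∈ A - A.
Enumerate nonzero differences d = a - a' with a > a' (then include -d):
Positive differences: {1, 2, 3, 4, 5, 6, 7, 8}
Full difference set: {0} ∪ (positive diffs) ∪ (negative diffs).
|A - A| = 1 + 2·8 = 17 (matches direct enumeration: 17).

|A - A| = 17


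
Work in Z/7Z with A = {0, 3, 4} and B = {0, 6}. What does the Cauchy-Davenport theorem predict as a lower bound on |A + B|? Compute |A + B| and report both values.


Cauchy-Davenport: |A + B| ≥ min(p, |A| + |B| - 1) for A, B nonempty in Z/pZ.
|A| = 3, |B| = 2, p = 7.
CD lower bound = min(7, 3 + 2 - 1) = min(7, 4) = 4.
Compute A + B mod 7 directly:
a = 0: 0+0=0, 0+6=6
a = 3: 3+0=3, 3+6=2
a = 4: 4+0=4, 4+6=3
A + B = {0, 2, 3, 4, 6}, so |A + B| = 5.
Verify: 5 ≥ 4? Yes ✓.

CD lower bound = 4, actual |A + B| = 5.


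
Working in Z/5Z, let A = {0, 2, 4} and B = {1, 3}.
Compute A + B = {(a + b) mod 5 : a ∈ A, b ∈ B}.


Work in Z/5Z: reduce every sum a + b modulo 5.
Enumerate all 6 pairs:
a = 0: 0+1=1, 0+3=3
a = 2: 2+1=3, 2+3=0
a = 4: 4+1=0, 4+3=2
Distinct residues collected: {0, 1, 2, 3}
|A + B| = 4 (out of 5 total residues).

A + B = {0, 1, 2, 3}


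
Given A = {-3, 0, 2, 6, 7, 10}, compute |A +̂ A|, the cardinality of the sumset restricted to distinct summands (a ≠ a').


Restricted sumset: A +̂ A = {a + a' : a ∈ A, a' ∈ A, a ≠ a'}.
Equivalently, take A + A and drop any sum 2a that is achievable ONLY as a + a for a ∈ A (i.e. sums representable only with equal summands).
Enumerate pairs (a, a') with a < a' (symmetric, so each unordered pair gives one sum; this covers all a ≠ a'):
  -3 + 0 = -3
  -3 + 2 = -1
  -3 + 6 = 3
  -3 + 7 = 4
  -3 + 10 = 7
  0 + 2 = 2
  0 + 6 = 6
  0 + 7 = 7
  0 + 10 = 10
  2 + 6 = 8
  2 + 7 = 9
  2 + 10 = 12
  6 + 7 = 13
  6 + 10 = 16
  7 + 10 = 17
Collected distinct sums: {-3, -1, 2, 3, 4, 6, 7, 8, 9, 10, 12, 13, 16, 17}
|A +̂ A| = 14
(Reference bound: |A +̂ A| ≥ 2|A| - 3 for |A| ≥ 2, with |A| = 6 giving ≥ 9.)

|A +̂ A| = 14


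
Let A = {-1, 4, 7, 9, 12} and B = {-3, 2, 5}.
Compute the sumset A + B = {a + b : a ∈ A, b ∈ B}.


A + B = {a + b : a ∈ A, b ∈ B}.
Enumerate all |A|·|B| = 5·3 = 15 pairs (a, b) and collect distinct sums.
a = -1: -1+-3=-4, -1+2=1, -1+5=4
a = 4: 4+-3=1, 4+2=6, 4+5=9
a = 7: 7+-3=4, 7+2=9, 7+5=12
a = 9: 9+-3=6, 9+2=11, 9+5=14
a = 12: 12+-3=9, 12+2=14, 12+5=17
Collecting distinct sums: A + B = {-4, 1, 4, 6, 9, 11, 12, 14, 17}
|A + B| = 9

A + B = {-4, 1, 4, 6, 9, 11, 12, 14, 17}


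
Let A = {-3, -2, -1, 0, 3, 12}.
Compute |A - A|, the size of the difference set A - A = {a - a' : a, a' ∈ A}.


A - A = {a - a' : a, a' ∈ A}; |A| = 6.
Bounds: 2|A|-1 ≤ |A - A| ≤ |A|² - |A| + 1, i.e. 11 ≤ |A - A| ≤ 31.
Note: 0 ∈ A - A always (from a - a). The set is symmetric: if d ∈ A - A then -d ∈ A - A.
Enumerate nonzero differences d = a - a' with a > a' (then include -d):
Positive differences: {1, 2, 3, 4, 5, 6, 9, 12, 13, 14, 15}
Full difference set: {0} ∪ (positive diffs) ∪ (negative diffs).
|A - A| = 1 + 2·11 = 23 (matches direct enumeration: 23).

|A - A| = 23


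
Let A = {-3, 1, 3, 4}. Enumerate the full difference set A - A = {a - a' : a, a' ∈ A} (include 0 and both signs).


A - A = {a - a' : a, a' ∈ A}.
Compute a - a' for each ordered pair (a, a'):
a = -3: -3--3=0, -3-1=-4, -3-3=-6, -3-4=-7
a = 1: 1--3=4, 1-1=0, 1-3=-2, 1-4=-3
a = 3: 3--3=6, 3-1=2, 3-3=0, 3-4=-1
a = 4: 4--3=7, 4-1=3, 4-3=1, 4-4=0
Collecting distinct values (and noting 0 appears from a-a):
A - A = {-7, -6, -4, -3, -2, -1, 0, 1, 2, 3, 4, 6, 7}
|A - A| = 13

A - A = {-7, -6, -4, -3, -2, -1, 0, 1, 2, 3, 4, 6, 7}


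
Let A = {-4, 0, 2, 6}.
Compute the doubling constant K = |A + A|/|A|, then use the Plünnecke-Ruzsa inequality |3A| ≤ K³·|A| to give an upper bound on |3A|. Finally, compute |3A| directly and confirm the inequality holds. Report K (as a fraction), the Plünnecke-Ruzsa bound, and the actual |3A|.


|A| = 4.
Step 1: Compute A + A by enumerating all 16 pairs.
A + A = {-8, -4, -2, 0, 2, 4, 6, 8, 12}, so |A + A| = 9.
Step 2: Doubling constant K = |A + A|/|A| = 9/4 = 9/4 ≈ 2.2500.
Step 3: Plünnecke-Ruzsa gives |3A| ≤ K³·|A| = (2.2500)³ · 4 ≈ 45.5625.
Step 4: Compute 3A = A + A + A directly by enumerating all triples (a,b,c) ∈ A³; |3A| = 14.
Step 5: Check 14 ≤ 45.5625? Yes ✓.

K = 9/4, Plünnecke-Ruzsa bound K³|A| ≈ 45.5625, |3A| = 14, inequality holds.


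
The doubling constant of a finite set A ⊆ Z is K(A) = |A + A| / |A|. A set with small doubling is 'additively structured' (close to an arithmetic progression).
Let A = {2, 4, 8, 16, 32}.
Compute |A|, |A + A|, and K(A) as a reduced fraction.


|A| = 5.
Compute A + A by enumerating all 25 pairs.
A + A = {4, 6, 8, 10, 12, 16, 18, 20, 24, 32, 34, 36, 40, 48, 64}, so |A + A| = 15.
K = |A + A| / |A| = 15/5 = 3/1 ≈ 3.0000.
Reference: AP of size 5 gives K = 9/5 ≈ 1.8000; a fully generic set of size 5 gives K ≈ 3.0000.

|A| = 5, |A + A| = 15, K = 15/5 = 3/1.


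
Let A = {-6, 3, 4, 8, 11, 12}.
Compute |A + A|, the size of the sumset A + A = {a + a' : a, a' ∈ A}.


A + A = {a + a' : a, a' ∈ A}; |A| = 6.
General bounds: 2|A| - 1 ≤ |A + A| ≤ |A|(|A|+1)/2, i.e. 11 ≤ |A + A| ≤ 21.
Lower bound 2|A|-1 is attained iff A is an arithmetic progression.
Enumerate sums a + a' for a ≤ a' (symmetric, so this suffices):
a = -6: -6+-6=-12, -6+3=-3, -6+4=-2, -6+8=2, -6+11=5, -6+12=6
a = 3: 3+3=6, 3+4=7, 3+8=11, 3+11=14, 3+12=15
a = 4: 4+4=8, 4+8=12, 4+11=15, 4+12=16
a = 8: 8+8=16, 8+11=19, 8+12=20
a = 11: 11+11=22, 11+12=23
a = 12: 12+12=24
Distinct sums: {-12, -3, -2, 2, 5, 6, 7, 8, 11, 12, 14, 15, 16, 19, 20, 22, 23, 24}
|A + A| = 18

|A + A| = 18


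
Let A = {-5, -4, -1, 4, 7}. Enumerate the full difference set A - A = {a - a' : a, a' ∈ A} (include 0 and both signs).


A - A = {a - a' : a, a' ∈ A}.
Compute a - a' for each ordered pair (a, a'):
a = -5: -5--5=0, -5--4=-1, -5--1=-4, -5-4=-9, -5-7=-12
a = -4: -4--5=1, -4--4=0, -4--1=-3, -4-4=-8, -4-7=-11
a = -1: -1--5=4, -1--4=3, -1--1=0, -1-4=-5, -1-7=-8
a = 4: 4--5=9, 4--4=8, 4--1=5, 4-4=0, 4-7=-3
a = 7: 7--5=12, 7--4=11, 7--1=8, 7-4=3, 7-7=0
Collecting distinct values (and noting 0 appears from a-a):
A - A = {-12, -11, -9, -8, -5, -4, -3, -1, 0, 1, 3, 4, 5, 8, 9, 11, 12}
|A - A| = 17

A - A = {-12, -11, -9, -8, -5, -4, -3, -1, 0, 1, 3, 4, 5, 8, 9, 11, 12}


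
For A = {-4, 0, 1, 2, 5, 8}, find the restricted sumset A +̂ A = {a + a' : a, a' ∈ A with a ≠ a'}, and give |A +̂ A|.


Restricted sumset: A +̂ A = {a + a' : a ∈ A, a' ∈ A, a ≠ a'}.
Equivalently, take A + A and drop any sum 2a that is achievable ONLY as a + a for a ∈ A (i.e. sums representable only with equal summands).
Enumerate pairs (a, a') with a < a' (symmetric, so each unordered pair gives one sum; this covers all a ≠ a'):
  -4 + 0 = -4
  -4 + 1 = -3
  -4 + 2 = -2
  -4 + 5 = 1
  -4 + 8 = 4
  0 + 1 = 1
  0 + 2 = 2
  0 + 5 = 5
  0 + 8 = 8
  1 + 2 = 3
  1 + 5 = 6
  1 + 8 = 9
  2 + 5 = 7
  2 + 8 = 10
  5 + 8 = 13
Collected distinct sums: {-4, -3, -2, 1, 2, 3, 4, 5, 6, 7, 8, 9, 10, 13}
|A +̂ A| = 14
(Reference bound: |A +̂ A| ≥ 2|A| - 3 for |A| ≥ 2, with |A| = 6 giving ≥ 9.)

|A +̂ A| = 14


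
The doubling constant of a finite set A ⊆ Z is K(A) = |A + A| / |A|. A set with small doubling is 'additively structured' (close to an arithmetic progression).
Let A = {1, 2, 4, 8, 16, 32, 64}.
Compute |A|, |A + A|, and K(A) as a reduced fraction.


|A| = 7.
Compute A + A by enumerating all 49 pairs.
A + A = {2, 3, 4, 5, 6, 8, 9, 10, 12, 16, 17, 18, 20, 24, 32, 33, 34, 36, 40, 48, 64, 65, 66, 68, 72, 80, 96, 128}, so |A + A| = 28.
K = |A + A| / |A| = 28/7 = 4/1 ≈ 4.0000.
Reference: AP of size 7 gives K = 13/7 ≈ 1.8571; a fully generic set of size 7 gives K ≈ 4.0000.

|A| = 7, |A + A| = 28, K = 28/7 = 4/1.


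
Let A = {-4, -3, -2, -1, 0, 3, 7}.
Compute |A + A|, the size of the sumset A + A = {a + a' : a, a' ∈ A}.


A + A = {a + a' : a, a' ∈ A}; |A| = 7.
General bounds: 2|A| - 1 ≤ |A + A| ≤ |A|(|A|+1)/2, i.e. 13 ≤ |A + A| ≤ 28.
Lower bound 2|A|-1 is attained iff A is an arithmetic progression.
Enumerate sums a + a' for a ≤ a' (symmetric, so this suffices):
a = -4: -4+-4=-8, -4+-3=-7, -4+-2=-6, -4+-1=-5, -4+0=-4, -4+3=-1, -4+7=3
a = -3: -3+-3=-6, -3+-2=-5, -3+-1=-4, -3+0=-3, -3+3=0, -3+7=4
a = -2: -2+-2=-4, -2+-1=-3, -2+0=-2, -2+3=1, -2+7=5
a = -1: -1+-1=-2, -1+0=-1, -1+3=2, -1+7=6
a = 0: 0+0=0, 0+3=3, 0+7=7
a = 3: 3+3=6, 3+7=10
a = 7: 7+7=14
Distinct sums: {-8, -7, -6, -5, -4, -3, -2, -1, 0, 1, 2, 3, 4, 5, 6, 7, 10, 14}
|A + A| = 18

|A + A| = 18


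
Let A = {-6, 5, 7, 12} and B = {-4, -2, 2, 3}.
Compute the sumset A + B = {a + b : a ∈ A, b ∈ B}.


A + B = {a + b : a ∈ A, b ∈ B}.
Enumerate all |A|·|B| = 4·4 = 16 pairs (a, b) and collect distinct sums.
a = -6: -6+-4=-10, -6+-2=-8, -6+2=-4, -6+3=-3
a = 5: 5+-4=1, 5+-2=3, 5+2=7, 5+3=8
a = 7: 7+-4=3, 7+-2=5, 7+2=9, 7+3=10
a = 12: 12+-4=8, 12+-2=10, 12+2=14, 12+3=15
Collecting distinct sums: A + B = {-10, -8, -4, -3, 1, 3, 5, 7, 8, 9, 10, 14, 15}
|A + B| = 13

A + B = {-10, -8, -4, -3, 1, 3, 5, 7, 8, 9, 10, 14, 15}


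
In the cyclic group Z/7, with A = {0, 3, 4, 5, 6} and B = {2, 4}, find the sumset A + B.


Work in Z/7Z: reduce every sum a + b modulo 7.
Enumerate all 10 pairs:
a = 0: 0+2=2, 0+4=4
a = 3: 3+2=5, 3+4=0
a = 4: 4+2=6, 4+4=1
a = 5: 5+2=0, 5+4=2
a = 6: 6+2=1, 6+4=3
Distinct residues collected: {0, 1, 2, 3, 4, 5, 6}
|A + B| = 7 (out of 7 total residues).

A + B = {0, 1, 2, 3, 4, 5, 6}


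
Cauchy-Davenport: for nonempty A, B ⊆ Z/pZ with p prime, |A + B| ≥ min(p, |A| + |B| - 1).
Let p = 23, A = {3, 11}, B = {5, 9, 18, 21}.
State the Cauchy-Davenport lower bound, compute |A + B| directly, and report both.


Cauchy-Davenport: |A + B| ≥ min(p, |A| + |B| - 1) for A, B nonempty in Z/pZ.
|A| = 2, |B| = 4, p = 23.
CD lower bound = min(23, 2 + 4 - 1) = min(23, 5) = 5.
Compute A + B mod 23 directly:
a = 3: 3+5=8, 3+9=12, 3+18=21, 3+21=1
a = 11: 11+5=16, 11+9=20, 11+18=6, 11+21=9
A + B = {1, 6, 8, 9, 12, 16, 20, 21}, so |A + B| = 8.
Verify: 8 ≥ 5? Yes ✓.

CD lower bound = 5, actual |A + B| = 8.


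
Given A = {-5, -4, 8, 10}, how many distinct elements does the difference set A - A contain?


A - A = {a - a' : a, a' ∈ A}; |A| = 4.
Bounds: 2|A|-1 ≤ |A - A| ≤ |A|² - |A| + 1, i.e. 7 ≤ |A - A| ≤ 13.
Note: 0 ∈ A - A always (from a - a). The set is symmetric: if d ∈ A - A then -d ∈ A - A.
Enumerate nonzero differences d = a - a' with a > a' (then include -d):
Positive differences: {1, 2, 12, 13, 14, 15}
Full difference set: {0} ∪ (positive diffs) ∪ (negative diffs).
|A - A| = 1 + 2·6 = 13 (matches direct enumeration: 13).

|A - A| = 13


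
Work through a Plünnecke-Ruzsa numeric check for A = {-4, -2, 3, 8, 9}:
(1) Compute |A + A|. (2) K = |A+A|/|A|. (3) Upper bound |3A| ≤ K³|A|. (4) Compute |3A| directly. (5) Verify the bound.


|A| = 5.
Step 1: Compute A + A by enumerating all 25 pairs.
A + A = {-8, -6, -4, -1, 1, 4, 5, 6, 7, 11, 12, 16, 17, 18}, so |A + A| = 14.
Step 2: Doubling constant K = |A + A|/|A| = 14/5 = 14/5 ≈ 2.8000.
Step 3: Plünnecke-Ruzsa gives |3A| ≤ K³·|A| = (2.8000)³ · 5 ≈ 109.7600.
Step 4: Compute 3A = A + A + A directly by enumerating all triples (a,b,c) ∈ A³; |3A| = 29.
Step 5: Check 29 ≤ 109.7600? Yes ✓.

K = 14/5, Plünnecke-Ruzsa bound K³|A| ≈ 109.7600, |3A| = 29, inequality holds.


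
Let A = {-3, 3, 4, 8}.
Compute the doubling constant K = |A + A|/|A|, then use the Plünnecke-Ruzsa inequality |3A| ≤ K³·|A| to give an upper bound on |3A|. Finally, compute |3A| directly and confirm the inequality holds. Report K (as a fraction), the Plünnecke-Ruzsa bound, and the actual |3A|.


|A| = 4.
Step 1: Compute A + A by enumerating all 16 pairs.
A + A = {-6, 0, 1, 5, 6, 7, 8, 11, 12, 16}, so |A + A| = 10.
Step 2: Doubling constant K = |A + A|/|A| = 10/4 = 10/4 ≈ 2.5000.
Step 3: Plünnecke-Ruzsa gives |3A| ≤ K³·|A| = (2.5000)³ · 4 ≈ 62.5000.
Step 4: Compute 3A = A + A + A directly by enumerating all triples (a,b,c) ∈ A³; |3A| = 19.
Step 5: Check 19 ≤ 62.5000? Yes ✓.

K = 10/4, Plünnecke-Ruzsa bound K³|A| ≈ 62.5000, |3A| = 19, inequality holds.


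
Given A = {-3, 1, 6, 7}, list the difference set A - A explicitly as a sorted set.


A - A = {a - a' : a, a' ∈ A}.
Compute a - a' for each ordered pair (a, a'):
a = -3: -3--3=0, -3-1=-4, -3-6=-9, -3-7=-10
a = 1: 1--3=4, 1-1=0, 1-6=-5, 1-7=-6
a = 6: 6--3=9, 6-1=5, 6-6=0, 6-7=-1
a = 7: 7--3=10, 7-1=6, 7-6=1, 7-7=0
Collecting distinct values (and noting 0 appears from a-a):
A - A = {-10, -9, -6, -5, -4, -1, 0, 1, 4, 5, 6, 9, 10}
|A - A| = 13

A - A = {-10, -9, -6, -5, -4, -1, 0, 1, 4, 5, 6, 9, 10}


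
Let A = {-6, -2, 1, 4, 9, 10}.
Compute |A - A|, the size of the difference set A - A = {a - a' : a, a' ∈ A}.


A - A = {a - a' : a, a' ∈ A}; |A| = 6.
Bounds: 2|A|-1 ≤ |A - A| ≤ |A|² - |A| + 1, i.e. 11 ≤ |A - A| ≤ 31.
Note: 0 ∈ A - A always (from a - a). The set is symmetric: if d ∈ A - A then -d ∈ A - A.
Enumerate nonzero differences d = a - a' with a > a' (then include -d):
Positive differences: {1, 3, 4, 5, 6, 7, 8, 9, 10, 11, 12, 15, 16}
Full difference set: {0} ∪ (positive diffs) ∪ (negative diffs).
|A - A| = 1 + 2·13 = 27 (matches direct enumeration: 27).

|A - A| = 27


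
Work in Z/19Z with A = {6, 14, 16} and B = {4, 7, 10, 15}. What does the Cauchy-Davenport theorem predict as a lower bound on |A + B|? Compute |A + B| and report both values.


Cauchy-Davenport: |A + B| ≥ min(p, |A| + |B| - 1) for A, B nonempty in Z/pZ.
|A| = 3, |B| = 4, p = 19.
CD lower bound = min(19, 3 + 4 - 1) = min(19, 6) = 6.
Compute A + B mod 19 directly:
a = 6: 6+4=10, 6+7=13, 6+10=16, 6+15=2
a = 14: 14+4=18, 14+7=2, 14+10=5, 14+15=10
a = 16: 16+4=1, 16+7=4, 16+10=7, 16+15=12
A + B = {1, 2, 4, 5, 7, 10, 12, 13, 16, 18}, so |A + B| = 10.
Verify: 10 ≥ 6? Yes ✓.

CD lower bound = 6, actual |A + B| = 10.


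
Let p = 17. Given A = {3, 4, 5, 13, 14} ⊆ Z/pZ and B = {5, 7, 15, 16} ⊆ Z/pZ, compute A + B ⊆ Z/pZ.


Work in Z/17Z: reduce every sum a + b modulo 17.
Enumerate all 20 pairs:
a = 3: 3+5=8, 3+7=10, 3+15=1, 3+16=2
a = 4: 4+5=9, 4+7=11, 4+15=2, 4+16=3
a = 5: 5+5=10, 5+7=12, 5+15=3, 5+16=4
a = 13: 13+5=1, 13+7=3, 13+15=11, 13+16=12
a = 14: 14+5=2, 14+7=4, 14+15=12, 14+16=13
Distinct residues collected: {1, 2, 3, 4, 8, 9, 10, 11, 12, 13}
|A + B| = 10 (out of 17 total residues).

A + B = {1, 2, 3, 4, 8, 9, 10, 11, 12, 13}


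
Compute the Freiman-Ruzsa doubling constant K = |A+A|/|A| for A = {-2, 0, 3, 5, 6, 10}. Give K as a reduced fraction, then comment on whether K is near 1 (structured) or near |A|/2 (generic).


|A| = 6.
Compute A + A by enumerating all 36 pairs.
A + A = {-4, -2, 0, 1, 3, 4, 5, 6, 8, 9, 10, 11, 12, 13, 15, 16, 20}, so |A + A| = 17.
K = |A + A| / |A| = 17/6 (already in lowest terms) ≈ 2.8333.
Reference: AP of size 6 gives K = 11/6 ≈ 1.8333; a fully generic set of size 6 gives K ≈ 3.5000.

|A| = 6, |A + A| = 17, K = 17/6.


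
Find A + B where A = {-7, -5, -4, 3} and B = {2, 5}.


A + B = {a + b : a ∈ A, b ∈ B}.
Enumerate all |A|·|B| = 4·2 = 8 pairs (a, b) and collect distinct sums.
a = -7: -7+2=-5, -7+5=-2
a = -5: -5+2=-3, -5+5=0
a = -4: -4+2=-2, -4+5=1
a = 3: 3+2=5, 3+5=8
Collecting distinct sums: A + B = {-5, -3, -2, 0, 1, 5, 8}
|A + B| = 7

A + B = {-5, -3, -2, 0, 1, 5, 8}


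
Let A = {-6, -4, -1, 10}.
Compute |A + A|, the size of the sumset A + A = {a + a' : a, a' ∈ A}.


A + A = {a + a' : a, a' ∈ A}; |A| = 4.
General bounds: 2|A| - 1 ≤ |A + A| ≤ |A|(|A|+1)/2, i.e. 7 ≤ |A + A| ≤ 10.
Lower bound 2|A|-1 is attained iff A is an arithmetic progression.
Enumerate sums a + a' for a ≤ a' (symmetric, so this suffices):
a = -6: -6+-6=-12, -6+-4=-10, -6+-1=-7, -6+10=4
a = -4: -4+-4=-8, -4+-1=-5, -4+10=6
a = -1: -1+-1=-2, -1+10=9
a = 10: 10+10=20
Distinct sums: {-12, -10, -8, -7, -5, -2, 4, 6, 9, 20}
|A + A| = 10

|A + A| = 10


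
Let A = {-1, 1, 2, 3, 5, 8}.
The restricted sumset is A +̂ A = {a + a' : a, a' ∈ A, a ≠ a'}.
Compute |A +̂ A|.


Restricted sumset: A +̂ A = {a + a' : a ∈ A, a' ∈ A, a ≠ a'}.
Equivalently, take A + A and drop any sum 2a that is achievable ONLY as a + a for a ∈ A (i.e. sums representable only with equal summands).
Enumerate pairs (a, a') with a < a' (symmetric, so each unordered pair gives one sum; this covers all a ≠ a'):
  -1 + 1 = 0
  -1 + 2 = 1
  -1 + 3 = 2
  -1 + 5 = 4
  -1 + 8 = 7
  1 + 2 = 3
  1 + 3 = 4
  1 + 5 = 6
  1 + 8 = 9
  2 + 3 = 5
  2 + 5 = 7
  2 + 8 = 10
  3 + 5 = 8
  3 + 8 = 11
  5 + 8 = 13
Collected distinct sums: {0, 1, 2, 3, 4, 5, 6, 7, 8, 9, 10, 11, 13}
|A +̂ A| = 13
(Reference bound: |A +̂ A| ≥ 2|A| - 3 for |A| ≥ 2, with |A| = 6 giving ≥ 9.)

|A +̂ A| = 13


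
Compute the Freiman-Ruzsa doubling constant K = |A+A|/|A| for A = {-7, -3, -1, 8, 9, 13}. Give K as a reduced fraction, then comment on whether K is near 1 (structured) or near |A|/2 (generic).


|A| = 6.
Compute A + A by enumerating all 36 pairs.
A + A = {-14, -10, -8, -6, -4, -2, 1, 2, 5, 6, 7, 8, 10, 12, 16, 17, 18, 21, 22, 26}, so |A + A| = 20.
K = |A + A| / |A| = 20/6 = 10/3 ≈ 3.3333.
Reference: AP of size 6 gives K = 11/6 ≈ 1.8333; a fully generic set of size 6 gives K ≈ 3.5000.

|A| = 6, |A + A| = 20, K = 20/6 = 10/3.


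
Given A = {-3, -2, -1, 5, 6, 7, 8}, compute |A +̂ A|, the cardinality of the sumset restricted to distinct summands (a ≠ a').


Restricted sumset: A +̂ A = {a + a' : a ∈ A, a' ∈ A, a ≠ a'}.
Equivalently, take A + A and drop any sum 2a that is achievable ONLY as a + a for a ∈ A (i.e. sums representable only with equal summands).
Enumerate pairs (a, a') with a < a' (symmetric, so each unordered pair gives one sum; this covers all a ≠ a'):
  -3 + -2 = -5
  -3 + -1 = -4
  -3 + 5 = 2
  -3 + 6 = 3
  -3 + 7 = 4
  -3 + 8 = 5
  -2 + -1 = -3
  -2 + 5 = 3
  -2 + 6 = 4
  -2 + 7 = 5
  -2 + 8 = 6
  -1 + 5 = 4
  -1 + 6 = 5
  -1 + 7 = 6
  -1 + 8 = 7
  5 + 6 = 11
  5 + 7 = 12
  5 + 8 = 13
  6 + 7 = 13
  6 + 8 = 14
  7 + 8 = 15
Collected distinct sums: {-5, -4, -3, 2, 3, 4, 5, 6, 7, 11, 12, 13, 14, 15}
|A +̂ A| = 14
(Reference bound: |A +̂ A| ≥ 2|A| - 3 for |A| ≥ 2, with |A| = 7 giving ≥ 11.)

|A +̂ A| = 14


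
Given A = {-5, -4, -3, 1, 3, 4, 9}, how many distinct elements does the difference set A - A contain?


A - A = {a - a' : a, a' ∈ A}; |A| = 7.
Bounds: 2|A|-1 ≤ |A - A| ≤ |A|² - |A| + 1, i.e. 13 ≤ |A - A| ≤ 43.
Note: 0 ∈ A - A always (from a - a). The set is symmetric: if d ∈ A - A then -d ∈ A - A.
Enumerate nonzero differences d = a - a' with a > a' (then include -d):
Positive differences: {1, 2, 3, 4, 5, 6, 7, 8, 9, 12, 13, 14}
Full difference set: {0} ∪ (positive diffs) ∪ (negative diffs).
|A - A| = 1 + 2·12 = 25 (matches direct enumeration: 25).

|A - A| = 25


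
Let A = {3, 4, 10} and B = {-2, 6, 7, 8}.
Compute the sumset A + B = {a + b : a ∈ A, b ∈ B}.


A + B = {a + b : a ∈ A, b ∈ B}.
Enumerate all |A|·|B| = 3·4 = 12 pairs (a, b) and collect distinct sums.
a = 3: 3+-2=1, 3+6=9, 3+7=10, 3+8=11
a = 4: 4+-2=2, 4+6=10, 4+7=11, 4+8=12
a = 10: 10+-2=8, 10+6=16, 10+7=17, 10+8=18
Collecting distinct sums: A + B = {1, 2, 8, 9, 10, 11, 12, 16, 17, 18}
|A + B| = 10

A + B = {1, 2, 8, 9, 10, 11, 12, 16, 17, 18}


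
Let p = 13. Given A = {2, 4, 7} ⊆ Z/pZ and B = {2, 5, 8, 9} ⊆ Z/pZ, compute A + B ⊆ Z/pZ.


Work in Z/13Z: reduce every sum a + b modulo 13.
Enumerate all 12 pairs:
a = 2: 2+2=4, 2+5=7, 2+8=10, 2+9=11
a = 4: 4+2=6, 4+5=9, 4+8=12, 4+9=0
a = 7: 7+2=9, 7+5=12, 7+8=2, 7+9=3
Distinct residues collected: {0, 2, 3, 4, 6, 7, 9, 10, 11, 12}
|A + B| = 10 (out of 13 total residues).

A + B = {0, 2, 3, 4, 6, 7, 9, 10, 11, 12}


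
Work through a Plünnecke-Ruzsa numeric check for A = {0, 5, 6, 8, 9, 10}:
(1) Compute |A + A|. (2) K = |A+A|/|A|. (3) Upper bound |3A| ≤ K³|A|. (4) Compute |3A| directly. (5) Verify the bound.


|A| = 6.
Step 1: Compute A + A by enumerating all 36 pairs.
A + A = {0, 5, 6, 8, 9, 10, 11, 12, 13, 14, 15, 16, 17, 18, 19, 20}, so |A + A| = 16.
Step 2: Doubling constant K = |A + A|/|A| = 16/6 = 16/6 ≈ 2.6667.
Step 3: Plünnecke-Ruzsa gives |3A| ≤ K³·|A| = (2.6667)³ · 6 ≈ 113.7778.
Step 4: Compute 3A = A + A + A directly by enumerating all triples (a,b,c) ∈ A³; |3A| = 26.
Step 5: Check 26 ≤ 113.7778? Yes ✓.

K = 16/6, Plünnecke-Ruzsa bound K³|A| ≈ 113.7778, |3A| = 26, inequality holds.


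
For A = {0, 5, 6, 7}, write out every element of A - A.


A - A = {a - a' : a, a' ∈ A}.
Compute a - a' for each ordered pair (a, a'):
a = 0: 0-0=0, 0-5=-5, 0-6=-6, 0-7=-7
a = 5: 5-0=5, 5-5=0, 5-6=-1, 5-7=-2
a = 6: 6-0=6, 6-5=1, 6-6=0, 6-7=-1
a = 7: 7-0=7, 7-5=2, 7-6=1, 7-7=0
Collecting distinct values (and noting 0 appears from a-a):
A - A = {-7, -6, -5, -2, -1, 0, 1, 2, 5, 6, 7}
|A - A| = 11

A - A = {-7, -6, -5, -2, -1, 0, 1, 2, 5, 6, 7}


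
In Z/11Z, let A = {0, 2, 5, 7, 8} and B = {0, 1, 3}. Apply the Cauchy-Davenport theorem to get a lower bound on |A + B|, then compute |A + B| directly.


Cauchy-Davenport: |A + B| ≥ min(p, |A| + |B| - 1) for A, B nonempty in Z/pZ.
|A| = 5, |B| = 3, p = 11.
CD lower bound = min(11, 5 + 3 - 1) = min(11, 7) = 7.
Compute A + B mod 11 directly:
a = 0: 0+0=0, 0+1=1, 0+3=3
a = 2: 2+0=2, 2+1=3, 2+3=5
a = 5: 5+0=5, 5+1=6, 5+3=8
a = 7: 7+0=7, 7+1=8, 7+3=10
a = 8: 8+0=8, 8+1=9, 8+3=0
A + B = {0, 1, 2, 3, 5, 6, 7, 8, 9, 10}, so |A + B| = 10.
Verify: 10 ≥ 7? Yes ✓.

CD lower bound = 7, actual |A + B| = 10.


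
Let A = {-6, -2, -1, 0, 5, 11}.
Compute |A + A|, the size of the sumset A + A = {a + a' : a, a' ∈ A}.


A + A = {a + a' : a, a' ∈ A}; |A| = 6.
General bounds: 2|A| - 1 ≤ |A + A| ≤ |A|(|A|+1)/2, i.e. 11 ≤ |A + A| ≤ 21.
Lower bound 2|A|-1 is attained iff A is an arithmetic progression.
Enumerate sums a + a' for a ≤ a' (symmetric, so this suffices):
a = -6: -6+-6=-12, -6+-2=-8, -6+-1=-7, -6+0=-6, -6+5=-1, -6+11=5
a = -2: -2+-2=-4, -2+-1=-3, -2+0=-2, -2+5=3, -2+11=9
a = -1: -1+-1=-2, -1+0=-1, -1+5=4, -1+11=10
a = 0: 0+0=0, 0+5=5, 0+11=11
a = 5: 5+5=10, 5+11=16
a = 11: 11+11=22
Distinct sums: {-12, -8, -7, -6, -4, -3, -2, -1, 0, 3, 4, 5, 9, 10, 11, 16, 22}
|A + A| = 17

|A + A| = 17


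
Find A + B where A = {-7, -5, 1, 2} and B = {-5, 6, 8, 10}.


A + B = {a + b : a ∈ A, b ∈ B}.
Enumerate all |A|·|B| = 4·4 = 16 pairs (a, b) and collect distinct sums.
a = -7: -7+-5=-12, -7+6=-1, -7+8=1, -7+10=3
a = -5: -5+-5=-10, -5+6=1, -5+8=3, -5+10=5
a = 1: 1+-5=-4, 1+6=7, 1+8=9, 1+10=11
a = 2: 2+-5=-3, 2+6=8, 2+8=10, 2+10=12
Collecting distinct sums: A + B = {-12, -10, -4, -3, -1, 1, 3, 5, 7, 8, 9, 10, 11, 12}
|A + B| = 14

A + B = {-12, -10, -4, -3, -1, 1, 3, 5, 7, 8, 9, 10, 11, 12}


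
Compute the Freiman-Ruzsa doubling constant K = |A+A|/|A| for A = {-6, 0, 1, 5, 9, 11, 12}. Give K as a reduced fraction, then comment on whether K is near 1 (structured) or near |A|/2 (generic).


|A| = 7.
Compute A + A by enumerating all 49 pairs.
A + A = {-12, -6, -5, -1, 0, 1, 2, 3, 5, 6, 9, 10, 11, 12, 13, 14, 16, 17, 18, 20, 21, 22, 23, 24}, so |A + A| = 24.
K = |A + A| / |A| = 24/7 (already in lowest terms) ≈ 3.4286.
Reference: AP of size 7 gives K = 13/7 ≈ 1.8571; a fully generic set of size 7 gives K ≈ 4.0000.

|A| = 7, |A + A| = 24, K = 24/7.


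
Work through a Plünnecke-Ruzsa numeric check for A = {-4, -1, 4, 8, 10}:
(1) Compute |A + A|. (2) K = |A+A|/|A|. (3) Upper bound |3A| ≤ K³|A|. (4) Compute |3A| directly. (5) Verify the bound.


|A| = 5.
Step 1: Compute A + A by enumerating all 25 pairs.
A + A = {-8, -5, -2, 0, 3, 4, 6, 7, 8, 9, 12, 14, 16, 18, 20}, so |A + A| = 15.
Step 2: Doubling constant K = |A + A|/|A| = 15/5 = 15/5 ≈ 3.0000.
Step 3: Plünnecke-Ruzsa gives |3A| ≤ K³·|A| = (3.0000)³ · 5 ≈ 135.0000.
Step 4: Compute 3A = A + A + A directly by enumerating all triples (a,b,c) ∈ A³; |3A| = 30.
Step 5: Check 30 ≤ 135.0000? Yes ✓.

K = 15/5, Plünnecke-Ruzsa bound K³|A| ≈ 135.0000, |3A| = 30, inequality holds.


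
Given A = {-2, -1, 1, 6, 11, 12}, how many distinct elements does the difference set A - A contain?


A - A = {a - a' : a, a' ∈ A}; |A| = 6.
Bounds: 2|A|-1 ≤ |A - A| ≤ |A|² - |A| + 1, i.e. 11 ≤ |A - A| ≤ 31.
Note: 0 ∈ A - A always (from a - a). The set is symmetric: if d ∈ A - A then -d ∈ A - A.
Enumerate nonzero differences d = a - a' with a > a' (then include -d):
Positive differences: {1, 2, 3, 5, 6, 7, 8, 10, 11, 12, 13, 14}
Full difference set: {0} ∪ (positive diffs) ∪ (negative diffs).
|A - A| = 1 + 2·12 = 25 (matches direct enumeration: 25).

|A - A| = 25


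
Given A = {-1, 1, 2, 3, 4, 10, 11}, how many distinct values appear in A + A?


A + A = {a + a' : a, a' ∈ A}; |A| = 7.
General bounds: 2|A| - 1 ≤ |A + A| ≤ |A|(|A|+1)/2, i.e. 13 ≤ |A + A| ≤ 28.
Lower bound 2|A|-1 is attained iff A is an arithmetic progression.
Enumerate sums a + a' for a ≤ a' (symmetric, so this suffices):
a = -1: -1+-1=-2, -1+1=0, -1+2=1, -1+3=2, -1+4=3, -1+10=9, -1+11=10
a = 1: 1+1=2, 1+2=3, 1+3=4, 1+4=5, 1+10=11, 1+11=12
a = 2: 2+2=4, 2+3=5, 2+4=6, 2+10=12, 2+11=13
a = 3: 3+3=6, 3+4=7, 3+10=13, 3+11=14
a = 4: 4+4=8, 4+10=14, 4+11=15
a = 10: 10+10=20, 10+11=21
a = 11: 11+11=22
Distinct sums: {-2, 0, 1, 2, 3, 4, 5, 6, 7, 8, 9, 10, 11, 12, 13, 14, 15, 20, 21, 22}
|A + A| = 20

|A + A| = 20


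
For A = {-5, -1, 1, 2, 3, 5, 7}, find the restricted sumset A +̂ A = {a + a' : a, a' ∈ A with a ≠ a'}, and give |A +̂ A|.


Restricted sumset: A +̂ A = {a + a' : a ∈ A, a' ∈ A, a ≠ a'}.
Equivalently, take A + A and drop any sum 2a that is achievable ONLY as a + a for a ∈ A (i.e. sums representable only with equal summands).
Enumerate pairs (a, a') with a < a' (symmetric, so each unordered pair gives one sum; this covers all a ≠ a'):
  -5 + -1 = -6
  -5 + 1 = -4
  -5 + 2 = -3
  -5 + 3 = -2
  -5 + 5 = 0
  -5 + 7 = 2
  -1 + 1 = 0
  -1 + 2 = 1
  -1 + 3 = 2
  -1 + 5 = 4
  -1 + 7 = 6
  1 + 2 = 3
  1 + 3 = 4
  1 + 5 = 6
  1 + 7 = 8
  2 + 3 = 5
  2 + 5 = 7
  2 + 7 = 9
  3 + 5 = 8
  3 + 7 = 10
  5 + 7 = 12
Collected distinct sums: {-6, -4, -3, -2, 0, 1, 2, 3, 4, 5, 6, 7, 8, 9, 10, 12}
|A +̂ A| = 16
(Reference bound: |A +̂ A| ≥ 2|A| - 3 for |A| ≥ 2, with |A| = 7 giving ≥ 11.)

|A +̂ A| = 16


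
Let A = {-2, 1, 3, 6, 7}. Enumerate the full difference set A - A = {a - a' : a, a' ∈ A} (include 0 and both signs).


A - A = {a - a' : a, a' ∈ A}.
Compute a - a' for each ordered pair (a, a'):
a = -2: -2--2=0, -2-1=-3, -2-3=-5, -2-6=-8, -2-7=-9
a = 1: 1--2=3, 1-1=0, 1-3=-2, 1-6=-5, 1-7=-6
a = 3: 3--2=5, 3-1=2, 3-3=0, 3-6=-3, 3-7=-4
a = 6: 6--2=8, 6-1=5, 6-3=3, 6-6=0, 6-7=-1
a = 7: 7--2=9, 7-1=6, 7-3=4, 7-6=1, 7-7=0
Collecting distinct values (and noting 0 appears from a-a):
A - A = {-9, -8, -6, -5, -4, -3, -2, -1, 0, 1, 2, 3, 4, 5, 6, 8, 9}
|A - A| = 17

A - A = {-9, -8, -6, -5, -4, -3, -2, -1, 0, 1, 2, 3, 4, 5, 6, 8, 9}


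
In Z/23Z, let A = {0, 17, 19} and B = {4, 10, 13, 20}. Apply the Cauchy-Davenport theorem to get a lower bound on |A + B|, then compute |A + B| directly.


Cauchy-Davenport: |A + B| ≥ min(p, |A| + |B| - 1) for A, B nonempty in Z/pZ.
|A| = 3, |B| = 4, p = 23.
CD lower bound = min(23, 3 + 4 - 1) = min(23, 6) = 6.
Compute A + B mod 23 directly:
a = 0: 0+4=4, 0+10=10, 0+13=13, 0+20=20
a = 17: 17+4=21, 17+10=4, 17+13=7, 17+20=14
a = 19: 19+4=0, 19+10=6, 19+13=9, 19+20=16
A + B = {0, 4, 6, 7, 9, 10, 13, 14, 16, 20, 21}, so |A + B| = 11.
Verify: 11 ≥ 6? Yes ✓.

CD lower bound = 6, actual |A + B| = 11.


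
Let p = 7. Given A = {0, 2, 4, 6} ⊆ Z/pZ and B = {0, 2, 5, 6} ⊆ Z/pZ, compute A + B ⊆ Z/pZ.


Work in Z/7Z: reduce every sum a + b modulo 7.
Enumerate all 16 pairs:
a = 0: 0+0=0, 0+2=2, 0+5=5, 0+6=6
a = 2: 2+0=2, 2+2=4, 2+5=0, 2+6=1
a = 4: 4+0=4, 4+2=6, 4+5=2, 4+6=3
a = 6: 6+0=6, 6+2=1, 6+5=4, 6+6=5
Distinct residues collected: {0, 1, 2, 3, 4, 5, 6}
|A + B| = 7 (out of 7 total residues).

A + B = {0, 1, 2, 3, 4, 5, 6}


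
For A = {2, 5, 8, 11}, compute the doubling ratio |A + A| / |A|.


|A| = 4.
Compute A + A by enumerating all 16 pairs.
A + A = {4, 7, 10, 13, 16, 19, 22}, so |A + A| = 7.
K = |A + A| / |A| = 7/4 (already in lowest terms) ≈ 1.7500.
Reference: AP of size 4 gives K = 7/4 ≈ 1.7500; a fully generic set of size 4 gives K ≈ 2.5000.

|A| = 4, |A + A| = 7, K = 7/4.


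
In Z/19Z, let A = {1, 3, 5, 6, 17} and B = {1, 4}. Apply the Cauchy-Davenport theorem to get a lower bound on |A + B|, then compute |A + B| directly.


Cauchy-Davenport: |A + B| ≥ min(p, |A| + |B| - 1) for A, B nonempty in Z/pZ.
|A| = 5, |B| = 2, p = 19.
CD lower bound = min(19, 5 + 2 - 1) = min(19, 6) = 6.
Compute A + B mod 19 directly:
a = 1: 1+1=2, 1+4=5
a = 3: 3+1=4, 3+4=7
a = 5: 5+1=6, 5+4=9
a = 6: 6+1=7, 6+4=10
a = 17: 17+1=18, 17+4=2
A + B = {2, 4, 5, 6, 7, 9, 10, 18}, so |A + B| = 8.
Verify: 8 ≥ 6? Yes ✓.

CD lower bound = 6, actual |A + B| = 8.


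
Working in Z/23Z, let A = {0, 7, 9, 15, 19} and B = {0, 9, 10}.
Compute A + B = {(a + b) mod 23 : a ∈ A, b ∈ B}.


Work in Z/23Z: reduce every sum a + b modulo 23.
Enumerate all 15 pairs:
a = 0: 0+0=0, 0+9=9, 0+10=10
a = 7: 7+0=7, 7+9=16, 7+10=17
a = 9: 9+0=9, 9+9=18, 9+10=19
a = 15: 15+0=15, 15+9=1, 15+10=2
a = 19: 19+0=19, 19+9=5, 19+10=6
Distinct residues collected: {0, 1, 2, 5, 6, 7, 9, 10, 15, 16, 17, 18, 19}
|A + B| = 13 (out of 23 total residues).

A + B = {0, 1, 2, 5, 6, 7, 9, 10, 15, 16, 17, 18, 19}


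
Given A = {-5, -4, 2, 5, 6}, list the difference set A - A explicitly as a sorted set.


A - A = {a - a' : a, a' ∈ A}.
Compute a - a' for each ordered pair (a, a'):
a = -5: -5--5=0, -5--4=-1, -5-2=-7, -5-5=-10, -5-6=-11
a = -4: -4--5=1, -4--4=0, -4-2=-6, -4-5=-9, -4-6=-10
a = 2: 2--5=7, 2--4=6, 2-2=0, 2-5=-3, 2-6=-4
a = 5: 5--5=10, 5--4=9, 5-2=3, 5-5=0, 5-6=-1
a = 6: 6--5=11, 6--4=10, 6-2=4, 6-5=1, 6-6=0
Collecting distinct values (and noting 0 appears from a-a):
A - A = {-11, -10, -9, -7, -6, -4, -3, -1, 0, 1, 3, 4, 6, 7, 9, 10, 11}
|A - A| = 17

A - A = {-11, -10, -9, -7, -6, -4, -3, -1, 0, 1, 3, 4, 6, 7, 9, 10, 11}


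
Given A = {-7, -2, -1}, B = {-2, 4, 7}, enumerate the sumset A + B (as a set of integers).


A + B = {a + b : a ∈ A, b ∈ B}.
Enumerate all |A|·|B| = 3·3 = 9 pairs (a, b) and collect distinct sums.
a = -7: -7+-2=-9, -7+4=-3, -7+7=0
a = -2: -2+-2=-4, -2+4=2, -2+7=5
a = -1: -1+-2=-3, -1+4=3, -1+7=6
Collecting distinct sums: A + B = {-9, -4, -3, 0, 2, 3, 5, 6}
|A + B| = 8

A + B = {-9, -4, -3, 0, 2, 3, 5, 6}


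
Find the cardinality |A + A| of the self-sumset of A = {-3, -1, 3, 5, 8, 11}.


A + A = {a + a' : a, a' ∈ A}; |A| = 6.
General bounds: 2|A| - 1 ≤ |A + A| ≤ |A|(|A|+1)/2, i.e. 11 ≤ |A + A| ≤ 21.
Lower bound 2|A|-1 is attained iff A is an arithmetic progression.
Enumerate sums a + a' for a ≤ a' (symmetric, so this suffices):
a = -3: -3+-3=-6, -3+-1=-4, -3+3=0, -3+5=2, -3+8=5, -3+11=8
a = -1: -1+-1=-2, -1+3=2, -1+5=4, -1+8=7, -1+11=10
a = 3: 3+3=6, 3+5=8, 3+8=11, 3+11=14
a = 5: 5+5=10, 5+8=13, 5+11=16
a = 8: 8+8=16, 8+11=19
a = 11: 11+11=22
Distinct sums: {-6, -4, -2, 0, 2, 4, 5, 6, 7, 8, 10, 11, 13, 14, 16, 19, 22}
|A + A| = 17

|A + A| = 17
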